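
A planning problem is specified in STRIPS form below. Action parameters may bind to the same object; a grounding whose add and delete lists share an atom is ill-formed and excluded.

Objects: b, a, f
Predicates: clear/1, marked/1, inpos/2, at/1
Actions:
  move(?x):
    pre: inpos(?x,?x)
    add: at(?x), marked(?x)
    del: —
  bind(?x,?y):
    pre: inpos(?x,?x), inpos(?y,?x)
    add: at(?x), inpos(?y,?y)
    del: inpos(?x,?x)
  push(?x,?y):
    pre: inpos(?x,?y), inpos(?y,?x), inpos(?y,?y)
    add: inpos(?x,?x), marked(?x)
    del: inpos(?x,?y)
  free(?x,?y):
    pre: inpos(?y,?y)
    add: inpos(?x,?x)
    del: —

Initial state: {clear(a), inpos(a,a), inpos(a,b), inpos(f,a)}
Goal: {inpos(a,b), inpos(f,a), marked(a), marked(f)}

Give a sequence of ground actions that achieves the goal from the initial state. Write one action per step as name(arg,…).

1. move(a)  →  {at(a), clear(a), inpos(a,a), inpos(a,b), inpos(f,a), marked(a)}
2. bind(a,f)  →  {at(a), clear(a), inpos(a,b), inpos(f,a), inpos(f,f), marked(a)}
3. move(f)  →  {at(a), at(f), clear(a), inpos(a,b), inpos(f,a), inpos(f,f), marked(a), marked(f)}

move(a); bind(a,f); move(f)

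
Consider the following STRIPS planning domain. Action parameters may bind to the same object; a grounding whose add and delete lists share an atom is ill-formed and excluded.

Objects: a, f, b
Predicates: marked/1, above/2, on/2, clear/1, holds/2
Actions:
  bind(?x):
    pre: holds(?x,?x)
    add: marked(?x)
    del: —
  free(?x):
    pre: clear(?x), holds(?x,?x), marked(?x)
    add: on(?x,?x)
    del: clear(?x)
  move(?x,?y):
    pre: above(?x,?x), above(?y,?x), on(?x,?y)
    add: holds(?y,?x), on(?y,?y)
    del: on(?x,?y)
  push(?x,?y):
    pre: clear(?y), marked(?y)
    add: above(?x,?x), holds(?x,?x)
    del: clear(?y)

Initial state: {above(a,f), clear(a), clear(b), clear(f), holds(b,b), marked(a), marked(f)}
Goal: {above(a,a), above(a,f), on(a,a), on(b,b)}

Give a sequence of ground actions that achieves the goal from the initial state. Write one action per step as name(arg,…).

bind(b); free(b); push(a,f); free(a)

1. bind(b)  →  {above(a,f), clear(a), clear(b), clear(f), holds(b,b), marked(a), marked(b), marked(f)}
2. free(b)  →  {above(a,f), clear(a), clear(f), holds(b,b), marked(a), marked(b), marked(f), on(b,b)}
3. push(a,f)  →  {above(a,a), above(a,f), clear(a), holds(a,a), holds(b,b), marked(a), marked(b), marked(f), on(b,b)}
4. free(a)  →  {above(a,a), above(a,f), holds(a,a), holds(b,b), marked(a), marked(b), marked(f), on(a,a), on(b,b)}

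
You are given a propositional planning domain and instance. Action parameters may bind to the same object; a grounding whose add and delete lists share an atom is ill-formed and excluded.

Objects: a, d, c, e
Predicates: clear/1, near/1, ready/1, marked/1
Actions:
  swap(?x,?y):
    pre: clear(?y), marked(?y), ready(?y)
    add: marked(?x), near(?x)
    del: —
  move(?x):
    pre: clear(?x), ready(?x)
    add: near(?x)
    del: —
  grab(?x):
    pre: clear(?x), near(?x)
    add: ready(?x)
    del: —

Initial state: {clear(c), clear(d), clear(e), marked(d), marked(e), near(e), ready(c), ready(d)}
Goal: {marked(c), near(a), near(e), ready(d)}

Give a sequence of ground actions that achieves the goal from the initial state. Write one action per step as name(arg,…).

swap(a,d); swap(c,d)

1. swap(a,d)  →  {clear(c), clear(d), clear(e), marked(a), marked(d), marked(e), near(a), near(e), ready(c), ready(d)}
2. swap(c,d)  →  {clear(c), clear(d), clear(e), marked(a), marked(c), marked(d), marked(e), near(a), near(c), near(e), ready(c), ready(d)}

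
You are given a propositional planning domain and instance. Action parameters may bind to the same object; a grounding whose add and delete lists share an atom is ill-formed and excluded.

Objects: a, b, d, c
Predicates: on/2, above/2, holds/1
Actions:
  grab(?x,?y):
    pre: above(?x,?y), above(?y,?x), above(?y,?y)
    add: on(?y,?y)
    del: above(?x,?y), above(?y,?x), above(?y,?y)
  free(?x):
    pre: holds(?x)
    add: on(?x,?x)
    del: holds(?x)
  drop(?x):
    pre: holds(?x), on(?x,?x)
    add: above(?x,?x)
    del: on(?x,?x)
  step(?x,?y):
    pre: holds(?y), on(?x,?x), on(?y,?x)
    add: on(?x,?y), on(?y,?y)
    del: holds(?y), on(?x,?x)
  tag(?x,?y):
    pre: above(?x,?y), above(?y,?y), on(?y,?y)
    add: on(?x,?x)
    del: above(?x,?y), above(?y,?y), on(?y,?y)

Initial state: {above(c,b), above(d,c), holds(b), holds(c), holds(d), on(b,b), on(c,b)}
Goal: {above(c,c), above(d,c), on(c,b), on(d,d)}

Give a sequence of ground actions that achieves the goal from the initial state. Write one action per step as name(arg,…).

free(d); drop(b); free(b); tag(c,b); drop(c)

1. free(d)  →  {above(c,b), above(d,c), holds(b), holds(c), on(b,b), on(c,b), on(d,d)}
2. drop(b)  →  {above(b,b), above(c,b), above(d,c), holds(b), holds(c), on(c,b), on(d,d)}
3. free(b)  →  {above(b,b), above(c,b), above(d,c), holds(c), on(b,b), on(c,b), on(d,d)}
4. tag(c,b)  →  {above(d,c), holds(c), on(c,b), on(c,c), on(d,d)}
5. drop(c)  →  {above(c,c), above(d,c), holds(c), on(c,b), on(d,d)}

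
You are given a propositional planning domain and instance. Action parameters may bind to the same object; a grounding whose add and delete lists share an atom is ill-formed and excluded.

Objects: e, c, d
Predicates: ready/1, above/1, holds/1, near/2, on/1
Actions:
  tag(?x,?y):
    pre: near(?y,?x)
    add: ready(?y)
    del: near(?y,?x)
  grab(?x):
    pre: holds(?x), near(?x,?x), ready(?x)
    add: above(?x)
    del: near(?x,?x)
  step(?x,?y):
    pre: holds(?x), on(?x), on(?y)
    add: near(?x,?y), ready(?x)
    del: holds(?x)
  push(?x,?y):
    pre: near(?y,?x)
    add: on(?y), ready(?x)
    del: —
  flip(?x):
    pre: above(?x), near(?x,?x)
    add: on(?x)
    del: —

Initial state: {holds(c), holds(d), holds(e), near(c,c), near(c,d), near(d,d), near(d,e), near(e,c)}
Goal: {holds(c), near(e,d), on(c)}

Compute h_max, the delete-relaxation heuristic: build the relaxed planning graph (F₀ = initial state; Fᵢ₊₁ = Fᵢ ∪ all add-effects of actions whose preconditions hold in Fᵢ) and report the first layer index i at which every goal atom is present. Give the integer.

F0 = init (8 atoms)
F1 = F0 ∪ {on(c), on(d), on(e), ready(c), ready(d), ready(e)}  (14 atoms)
F2 = F1 ∪ {above(c), above(d), near(c,e), near(d,c), near(e,d), near(e,e)}  (20 atoms)
goal ⊆ F2  ⇒  h_max = 2

2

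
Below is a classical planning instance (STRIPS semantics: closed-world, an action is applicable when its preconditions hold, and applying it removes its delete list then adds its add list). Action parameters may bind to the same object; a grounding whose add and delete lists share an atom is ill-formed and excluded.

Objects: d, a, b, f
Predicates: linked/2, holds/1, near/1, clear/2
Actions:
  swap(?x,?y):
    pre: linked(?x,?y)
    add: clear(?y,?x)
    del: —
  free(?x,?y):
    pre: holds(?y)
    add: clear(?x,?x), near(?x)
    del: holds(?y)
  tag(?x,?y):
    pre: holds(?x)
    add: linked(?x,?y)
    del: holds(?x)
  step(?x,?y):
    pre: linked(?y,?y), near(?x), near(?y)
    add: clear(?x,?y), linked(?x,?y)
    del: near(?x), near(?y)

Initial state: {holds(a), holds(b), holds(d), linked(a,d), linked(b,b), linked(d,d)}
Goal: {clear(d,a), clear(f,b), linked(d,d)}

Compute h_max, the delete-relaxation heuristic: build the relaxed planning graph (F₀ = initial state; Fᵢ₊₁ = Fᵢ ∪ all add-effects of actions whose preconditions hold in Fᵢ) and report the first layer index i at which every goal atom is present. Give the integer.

F0 = init (6 atoms)
F1 = F0 ∪ {clear(a,a), clear(b,b), clear(d,a), clear(d,d), clear(f,f), linked(a,a), linked(a,b), linked(a,f), linked(b,a), linked(b,d), linked(b,f), linked(d,a), linked(d,b), linked(d,f), near(a), near(b), near(d), near(f)}  (24 atoms)
F2 = F1 ∪ {clear(a,b), clear(a,d), clear(b,a), clear(b,d), clear(d,b), clear(f,a), clear(f,b), clear(f,d), linked(f,a), linked(f,b), linked(f,d)}  (35 atoms)
goal ⊆ F2  ⇒  h_max = 2

2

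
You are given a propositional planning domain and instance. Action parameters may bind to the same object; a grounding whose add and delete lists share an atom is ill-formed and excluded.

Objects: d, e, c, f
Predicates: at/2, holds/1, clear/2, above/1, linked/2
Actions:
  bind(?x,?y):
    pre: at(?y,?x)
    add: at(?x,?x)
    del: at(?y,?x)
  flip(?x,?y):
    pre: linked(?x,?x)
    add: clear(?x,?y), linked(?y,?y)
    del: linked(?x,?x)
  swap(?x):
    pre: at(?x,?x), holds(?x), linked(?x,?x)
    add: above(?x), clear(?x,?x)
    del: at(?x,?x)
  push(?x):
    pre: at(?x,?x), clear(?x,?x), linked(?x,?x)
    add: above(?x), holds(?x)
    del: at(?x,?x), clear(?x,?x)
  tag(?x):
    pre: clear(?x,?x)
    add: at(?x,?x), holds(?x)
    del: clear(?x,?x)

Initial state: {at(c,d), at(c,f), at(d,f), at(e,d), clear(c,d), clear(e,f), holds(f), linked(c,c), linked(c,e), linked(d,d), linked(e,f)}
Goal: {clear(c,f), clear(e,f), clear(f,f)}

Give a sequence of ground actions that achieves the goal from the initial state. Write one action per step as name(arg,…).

1. bind(f,d)  →  {at(c,d), at(c,f), at(e,d), at(f,f), clear(c,d), clear(e,f), holds(f), linked(c,c), linked(c,e), linked(d,d), linked(e,f)}
2. flip(c,f)  →  {at(c,d), at(c,f), at(e,d), at(f,f), clear(c,d), clear(c,f), clear(e,f), holds(f), linked(c,e), linked(d,d), linked(e,f), linked(f,f)}
3. swap(f)  →  {above(f), at(c,d), at(c,f), at(e,d), clear(c,d), clear(c,f), clear(e,f), clear(f,f), holds(f), linked(c,e), linked(d,d), linked(e,f), linked(f,f)}

bind(f,d); flip(c,f); swap(f)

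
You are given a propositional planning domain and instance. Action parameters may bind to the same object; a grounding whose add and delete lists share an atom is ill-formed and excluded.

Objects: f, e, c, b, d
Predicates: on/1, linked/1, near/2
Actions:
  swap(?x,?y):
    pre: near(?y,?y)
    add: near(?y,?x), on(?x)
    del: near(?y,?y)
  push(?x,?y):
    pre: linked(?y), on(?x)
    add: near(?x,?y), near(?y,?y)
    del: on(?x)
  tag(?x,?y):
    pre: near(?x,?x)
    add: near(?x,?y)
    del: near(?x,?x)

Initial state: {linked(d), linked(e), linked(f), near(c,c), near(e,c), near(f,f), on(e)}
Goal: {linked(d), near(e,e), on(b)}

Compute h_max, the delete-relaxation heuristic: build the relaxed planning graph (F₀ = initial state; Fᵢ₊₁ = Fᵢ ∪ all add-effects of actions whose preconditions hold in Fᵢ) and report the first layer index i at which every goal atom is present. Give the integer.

1

F0 = init (7 atoms)
F1 = F0 ∪ {near(c,b), near(c,d), near(c,e), near(c,f), near(d,d), near(e,d), near(e,e), near(e,f), near(f,b), near(f,c), near(f,d), near(f,e), on(b), on(c), on(d), on(f)}  (23 atoms)
goal ⊆ F1  ⇒  h_max = 1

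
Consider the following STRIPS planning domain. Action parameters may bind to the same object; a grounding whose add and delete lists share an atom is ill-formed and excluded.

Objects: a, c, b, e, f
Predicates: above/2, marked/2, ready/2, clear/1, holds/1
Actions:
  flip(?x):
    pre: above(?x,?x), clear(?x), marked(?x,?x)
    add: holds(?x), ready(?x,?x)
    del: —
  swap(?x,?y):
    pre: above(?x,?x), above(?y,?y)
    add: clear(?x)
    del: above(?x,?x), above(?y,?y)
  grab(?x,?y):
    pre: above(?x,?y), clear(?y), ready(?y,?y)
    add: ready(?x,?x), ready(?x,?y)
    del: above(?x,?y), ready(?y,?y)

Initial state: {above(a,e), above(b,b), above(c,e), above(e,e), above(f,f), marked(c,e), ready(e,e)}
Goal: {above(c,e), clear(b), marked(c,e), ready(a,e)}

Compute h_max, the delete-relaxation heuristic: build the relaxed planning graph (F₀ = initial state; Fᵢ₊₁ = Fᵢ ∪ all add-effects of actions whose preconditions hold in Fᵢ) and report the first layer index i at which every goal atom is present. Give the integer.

2

F0 = init (7 atoms)
F1 = F0 ∪ {clear(b), clear(e), clear(f)}  (10 atoms)
F2 = F1 ∪ {ready(a,a), ready(a,e), ready(c,c), ready(c,e)}  (14 atoms)
goal ⊆ F2  ⇒  h_max = 2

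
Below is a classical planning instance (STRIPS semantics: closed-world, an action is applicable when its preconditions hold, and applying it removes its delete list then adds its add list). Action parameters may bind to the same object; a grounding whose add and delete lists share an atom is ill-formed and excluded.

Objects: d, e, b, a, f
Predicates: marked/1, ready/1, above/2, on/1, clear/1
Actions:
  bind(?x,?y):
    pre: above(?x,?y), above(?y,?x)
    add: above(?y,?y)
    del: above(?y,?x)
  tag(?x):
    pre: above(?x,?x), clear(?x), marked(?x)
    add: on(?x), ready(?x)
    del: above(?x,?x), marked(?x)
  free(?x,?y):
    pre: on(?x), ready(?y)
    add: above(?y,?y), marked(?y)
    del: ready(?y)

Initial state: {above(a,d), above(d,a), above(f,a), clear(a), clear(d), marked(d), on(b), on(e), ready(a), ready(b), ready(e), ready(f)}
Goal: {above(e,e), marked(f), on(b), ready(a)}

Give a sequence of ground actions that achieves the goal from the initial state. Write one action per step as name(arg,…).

1. free(e,e)  →  {above(a,d), above(d,a), above(e,e), above(f,a), clear(a), clear(d), marked(d), marked(e), on(b), on(e), ready(a), ready(b), ready(f)}
2. free(e,f)  →  {above(a,d), above(d,a), above(e,e), above(f,a), above(f,f), clear(a), clear(d), marked(d), marked(e), marked(f), on(b), on(e), ready(a), ready(b)}

free(e,e); free(e,f)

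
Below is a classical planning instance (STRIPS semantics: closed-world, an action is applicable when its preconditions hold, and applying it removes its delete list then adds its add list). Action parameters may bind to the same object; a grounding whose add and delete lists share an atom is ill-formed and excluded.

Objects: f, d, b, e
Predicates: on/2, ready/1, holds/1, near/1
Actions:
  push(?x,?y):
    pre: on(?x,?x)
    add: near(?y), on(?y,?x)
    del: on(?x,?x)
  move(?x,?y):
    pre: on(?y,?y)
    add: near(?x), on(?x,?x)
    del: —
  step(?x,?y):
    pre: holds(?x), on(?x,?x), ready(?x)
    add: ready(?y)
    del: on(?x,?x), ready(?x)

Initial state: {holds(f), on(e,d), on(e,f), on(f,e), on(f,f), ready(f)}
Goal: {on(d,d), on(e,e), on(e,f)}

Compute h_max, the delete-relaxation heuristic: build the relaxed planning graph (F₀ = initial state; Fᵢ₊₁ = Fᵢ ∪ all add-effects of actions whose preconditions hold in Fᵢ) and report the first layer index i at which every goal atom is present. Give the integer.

1

F0 = init (6 atoms)
F1 = F0 ∪ {near(b), near(d), near(e), near(f), on(b,b), on(b,f), on(d,d), on(d,f), on(e,e), ready(b), ready(d), ready(e)}  (18 atoms)
goal ⊆ F1  ⇒  h_max = 1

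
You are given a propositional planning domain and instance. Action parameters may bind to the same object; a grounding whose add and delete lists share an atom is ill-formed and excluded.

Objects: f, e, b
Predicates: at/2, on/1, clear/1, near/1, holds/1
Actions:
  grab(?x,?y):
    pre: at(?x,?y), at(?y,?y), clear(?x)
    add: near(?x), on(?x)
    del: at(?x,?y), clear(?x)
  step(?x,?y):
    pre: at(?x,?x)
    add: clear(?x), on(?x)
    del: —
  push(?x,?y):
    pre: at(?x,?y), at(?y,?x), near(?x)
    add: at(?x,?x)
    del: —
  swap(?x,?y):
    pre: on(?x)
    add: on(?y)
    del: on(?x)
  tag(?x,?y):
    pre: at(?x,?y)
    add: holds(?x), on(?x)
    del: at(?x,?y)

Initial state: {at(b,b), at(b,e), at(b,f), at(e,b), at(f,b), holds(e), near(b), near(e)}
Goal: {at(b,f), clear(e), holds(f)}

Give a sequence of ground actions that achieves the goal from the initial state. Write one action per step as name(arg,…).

1. push(e,b)  →  {at(b,b), at(b,e), at(b,f), at(e,b), at(e,e), at(f,b), holds(e), near(b), near(e)}
2. step(e,f)  →  {at(b,b), at(b,e), at(b,f), at(e,b), at(e,e), at(f,b), clear(e), holds(e), near(b), near(e), on(e)}
3. tag(f,b)  →  {at(b,b), at(b,e), at(b,f), at(e,b), at(e,e), clear(e), holds(e), holds(f), near(b), near(e), on(e), on(f)}

push(e,b); step(e,f); tag(f,b)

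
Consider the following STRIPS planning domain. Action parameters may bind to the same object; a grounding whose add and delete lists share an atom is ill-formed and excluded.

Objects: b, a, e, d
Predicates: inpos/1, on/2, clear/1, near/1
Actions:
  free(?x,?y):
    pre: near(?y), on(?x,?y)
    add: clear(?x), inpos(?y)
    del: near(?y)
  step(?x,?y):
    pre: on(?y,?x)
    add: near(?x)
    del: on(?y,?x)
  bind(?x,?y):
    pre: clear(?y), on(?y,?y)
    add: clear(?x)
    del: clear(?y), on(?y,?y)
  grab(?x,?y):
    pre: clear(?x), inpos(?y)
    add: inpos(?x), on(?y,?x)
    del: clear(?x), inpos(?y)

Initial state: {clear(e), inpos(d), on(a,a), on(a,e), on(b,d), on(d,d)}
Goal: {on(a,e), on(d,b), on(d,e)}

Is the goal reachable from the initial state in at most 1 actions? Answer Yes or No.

No

1. step(d,d)  →  {clear(e), inpos(d), near(d), on(a,a), on(a,e), on(b,d)}
2. grab(e,d)  →  {inpos(e), near(d), on(a,a), on(a,e), on(b,d), on(d,e)}
3. free(b,d)  →  {clear(b), inpos(d), inpos(e), on(a,a), on(a,e), on(b,d), on(d,e)}
4. grab(b,d)  →  {inpos(b), inpos(e), on(a,a), on(a,e), on(b,d), on(d,b), on(d,e)}
optimal plan length = 4; 4 > 1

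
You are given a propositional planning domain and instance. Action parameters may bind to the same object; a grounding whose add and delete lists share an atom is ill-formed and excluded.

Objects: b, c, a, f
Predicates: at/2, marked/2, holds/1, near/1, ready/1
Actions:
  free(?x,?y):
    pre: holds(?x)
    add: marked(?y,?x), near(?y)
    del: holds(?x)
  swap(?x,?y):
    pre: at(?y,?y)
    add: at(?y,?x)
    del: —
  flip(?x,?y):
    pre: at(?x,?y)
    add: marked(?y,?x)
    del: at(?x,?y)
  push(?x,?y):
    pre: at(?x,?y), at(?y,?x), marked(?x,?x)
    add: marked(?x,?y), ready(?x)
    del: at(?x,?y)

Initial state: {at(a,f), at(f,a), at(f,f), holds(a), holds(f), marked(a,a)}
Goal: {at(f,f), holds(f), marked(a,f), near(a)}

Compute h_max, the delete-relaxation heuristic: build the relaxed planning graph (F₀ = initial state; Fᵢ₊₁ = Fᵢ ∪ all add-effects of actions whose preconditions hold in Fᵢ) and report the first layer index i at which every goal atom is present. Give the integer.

F0 = init (6 atoms)
F1 = F0 ∪ {at(f,b), at(f,c), marked(a,f), marked(b,a), marked(b,f), marked(c,a), marked(c,f), marked(f,a), marked(f,f), near(a), near(b), near(c), near(f), ready(a)}  (20 atoms)
goal ⊆ F1  ⇒  h_max = 1

1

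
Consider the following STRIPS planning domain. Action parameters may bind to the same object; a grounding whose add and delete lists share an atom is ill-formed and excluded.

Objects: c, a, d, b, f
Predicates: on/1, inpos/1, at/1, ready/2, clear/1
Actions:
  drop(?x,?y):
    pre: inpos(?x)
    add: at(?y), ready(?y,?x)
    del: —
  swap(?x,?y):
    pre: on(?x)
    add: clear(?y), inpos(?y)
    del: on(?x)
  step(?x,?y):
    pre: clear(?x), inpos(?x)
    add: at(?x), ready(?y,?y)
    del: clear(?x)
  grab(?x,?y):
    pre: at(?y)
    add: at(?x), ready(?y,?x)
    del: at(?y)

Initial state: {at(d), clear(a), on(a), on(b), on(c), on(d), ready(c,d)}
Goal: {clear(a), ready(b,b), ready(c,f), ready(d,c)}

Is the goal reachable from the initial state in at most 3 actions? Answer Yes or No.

No

1. swap(c,c)  →  {at(d), clear(a), clear(c), inpos(c), on(a), on(b), on(d), ready(c,d)}
2. drop(c,d)  →  {at(d), clear(a), clear(c), inpos(c), on(a), on(b), on(d), ready(c,d), ready(d,c)}
3. step(c,b)  →  {at(c), at(d), clear(a), inpos(c), on(a), on(b), on(d), ready(b,b), ready(c,d), ready(d,c)}
4. grab(f,c)  →  {at(d), at(f), clear(a), inpos(c), on(a), on(b), on(d), ready(b,b), ready(c,d), ready(c,f), ready(d,c)}
optimal plan length = 4; 4 > 3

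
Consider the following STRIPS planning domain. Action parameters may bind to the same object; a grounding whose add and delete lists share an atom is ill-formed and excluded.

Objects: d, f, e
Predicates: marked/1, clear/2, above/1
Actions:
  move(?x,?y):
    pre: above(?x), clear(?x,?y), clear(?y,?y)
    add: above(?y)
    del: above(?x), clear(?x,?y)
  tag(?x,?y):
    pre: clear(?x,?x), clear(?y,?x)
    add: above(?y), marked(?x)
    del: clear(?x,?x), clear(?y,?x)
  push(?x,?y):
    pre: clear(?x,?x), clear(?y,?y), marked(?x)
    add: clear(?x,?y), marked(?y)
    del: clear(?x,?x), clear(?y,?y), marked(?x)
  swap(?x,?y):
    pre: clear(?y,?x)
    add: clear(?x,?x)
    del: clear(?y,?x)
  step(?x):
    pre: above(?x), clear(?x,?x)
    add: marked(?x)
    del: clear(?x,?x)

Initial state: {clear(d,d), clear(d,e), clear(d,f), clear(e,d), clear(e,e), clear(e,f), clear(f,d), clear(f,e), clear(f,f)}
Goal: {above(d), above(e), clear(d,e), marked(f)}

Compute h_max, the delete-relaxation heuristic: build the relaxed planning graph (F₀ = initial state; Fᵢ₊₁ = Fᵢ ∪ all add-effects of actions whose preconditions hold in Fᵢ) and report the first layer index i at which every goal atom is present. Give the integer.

1

F0 = init (9 atoms)
F1 = F0 ∪ {above(d), above(e), above(f), marked(d), marked(e), marked(f)}  (15 atoms)
goal ⊆ F1  ⇒  h_max = 1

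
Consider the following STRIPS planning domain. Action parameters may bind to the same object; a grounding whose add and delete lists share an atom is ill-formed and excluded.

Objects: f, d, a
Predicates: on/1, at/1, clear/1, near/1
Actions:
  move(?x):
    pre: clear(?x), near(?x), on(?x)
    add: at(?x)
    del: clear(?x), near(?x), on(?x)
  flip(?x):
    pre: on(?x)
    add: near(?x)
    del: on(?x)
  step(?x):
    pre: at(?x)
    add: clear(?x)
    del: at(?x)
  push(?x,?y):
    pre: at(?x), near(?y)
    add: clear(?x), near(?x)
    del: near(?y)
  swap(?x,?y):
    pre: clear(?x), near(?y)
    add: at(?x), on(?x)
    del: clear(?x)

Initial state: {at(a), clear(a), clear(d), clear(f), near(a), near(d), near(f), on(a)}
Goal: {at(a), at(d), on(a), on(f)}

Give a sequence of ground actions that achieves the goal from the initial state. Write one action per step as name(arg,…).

1. swap(f,f)  →  {at(a), at(f), clear(a), clear(d), near(a), near(d), near(f), on(a), on(f)}
2. swap(d,f)  →  {at(a), at(d), at(f), clear(a), near(a), near(d), near(f), on(a), on(d), on(f)}

swap(f,f); swap(d,f)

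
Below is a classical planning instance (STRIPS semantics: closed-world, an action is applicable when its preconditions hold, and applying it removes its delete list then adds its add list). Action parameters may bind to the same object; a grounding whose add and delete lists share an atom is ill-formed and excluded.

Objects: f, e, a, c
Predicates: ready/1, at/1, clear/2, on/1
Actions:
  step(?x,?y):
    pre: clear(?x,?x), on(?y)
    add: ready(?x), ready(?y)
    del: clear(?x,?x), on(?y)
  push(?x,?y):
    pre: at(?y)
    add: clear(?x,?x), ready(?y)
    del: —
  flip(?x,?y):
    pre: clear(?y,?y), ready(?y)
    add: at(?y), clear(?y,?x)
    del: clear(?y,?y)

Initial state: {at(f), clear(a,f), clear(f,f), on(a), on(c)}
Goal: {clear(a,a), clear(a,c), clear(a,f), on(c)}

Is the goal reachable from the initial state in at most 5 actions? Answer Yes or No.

Yes

1. step(f,a)  →  {at(f), clear(a,f), on(c), ready(a), ready(f)}
2. push(a,f)  →  {at(f), clear(a,a), clear(a,f), on(c), ready(a), ready(f)}
3. flip(c,a)  →  {at(a), at(f), clear(a,c), clear(a,f), on(c), ready(a), ready(f)}
4. push(a,f)  →  {at(a), at(f), clear(a,a), clear(a,c), clear(a,f), on(c), ready(a), ready(f)}
optimal plan length = 4; 4 ≤ 5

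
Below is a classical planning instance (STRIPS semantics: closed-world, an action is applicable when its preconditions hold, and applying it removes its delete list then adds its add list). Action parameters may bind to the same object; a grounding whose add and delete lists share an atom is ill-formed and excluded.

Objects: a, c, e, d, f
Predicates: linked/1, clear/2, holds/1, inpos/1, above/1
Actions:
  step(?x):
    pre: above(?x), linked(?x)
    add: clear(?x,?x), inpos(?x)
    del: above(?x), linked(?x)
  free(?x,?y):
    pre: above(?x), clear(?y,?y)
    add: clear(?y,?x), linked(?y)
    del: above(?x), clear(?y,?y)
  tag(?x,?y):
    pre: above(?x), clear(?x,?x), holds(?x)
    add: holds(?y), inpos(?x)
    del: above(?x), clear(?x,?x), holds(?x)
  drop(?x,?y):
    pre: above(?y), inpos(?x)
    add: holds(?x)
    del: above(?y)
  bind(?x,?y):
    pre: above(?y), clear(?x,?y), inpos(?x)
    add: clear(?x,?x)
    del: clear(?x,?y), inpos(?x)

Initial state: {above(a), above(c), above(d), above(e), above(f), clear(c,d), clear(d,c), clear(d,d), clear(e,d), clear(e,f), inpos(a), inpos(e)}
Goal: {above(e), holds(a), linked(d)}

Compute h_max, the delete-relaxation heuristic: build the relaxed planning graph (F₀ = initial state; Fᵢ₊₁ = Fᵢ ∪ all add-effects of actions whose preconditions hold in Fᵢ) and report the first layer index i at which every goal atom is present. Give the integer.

1

F0 = init (12 atoms)
F1 = F0 ∪ {clear(d,a), clear(d,e), clear(d,f), clear(e,e), holds(a), holds(e), linked(d)}  (19 atoms)
goal ⊆ F1  ⇒  h_max = 1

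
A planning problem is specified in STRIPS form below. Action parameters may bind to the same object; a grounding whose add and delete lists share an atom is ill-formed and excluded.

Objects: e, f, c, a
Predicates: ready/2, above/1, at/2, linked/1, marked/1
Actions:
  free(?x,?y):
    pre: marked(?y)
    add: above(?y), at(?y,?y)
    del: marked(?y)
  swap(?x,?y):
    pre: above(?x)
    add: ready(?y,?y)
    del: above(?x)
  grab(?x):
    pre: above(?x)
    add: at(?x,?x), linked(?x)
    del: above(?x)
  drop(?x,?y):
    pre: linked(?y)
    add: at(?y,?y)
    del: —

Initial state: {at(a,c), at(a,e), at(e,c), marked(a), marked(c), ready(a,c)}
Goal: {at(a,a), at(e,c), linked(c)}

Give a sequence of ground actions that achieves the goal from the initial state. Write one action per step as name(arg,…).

free(e,c); free(e,a); grab(c)

1. free(e,c)  →  {above(c), at(a,c), at(a,e), at(c,c), at(e,c), marked(a), ready(a,c)}
2. free(e,a)  →  {above(a), above(c), at(a,a), at(a,c), at(a,e), at(c,c), at(e,c), ready(a,c)}
3. grab(c)  →  {above(a), at(a,a), at(a,c), at(a,e), at(c,c), at(e,c), linked(c), ready(a,c)}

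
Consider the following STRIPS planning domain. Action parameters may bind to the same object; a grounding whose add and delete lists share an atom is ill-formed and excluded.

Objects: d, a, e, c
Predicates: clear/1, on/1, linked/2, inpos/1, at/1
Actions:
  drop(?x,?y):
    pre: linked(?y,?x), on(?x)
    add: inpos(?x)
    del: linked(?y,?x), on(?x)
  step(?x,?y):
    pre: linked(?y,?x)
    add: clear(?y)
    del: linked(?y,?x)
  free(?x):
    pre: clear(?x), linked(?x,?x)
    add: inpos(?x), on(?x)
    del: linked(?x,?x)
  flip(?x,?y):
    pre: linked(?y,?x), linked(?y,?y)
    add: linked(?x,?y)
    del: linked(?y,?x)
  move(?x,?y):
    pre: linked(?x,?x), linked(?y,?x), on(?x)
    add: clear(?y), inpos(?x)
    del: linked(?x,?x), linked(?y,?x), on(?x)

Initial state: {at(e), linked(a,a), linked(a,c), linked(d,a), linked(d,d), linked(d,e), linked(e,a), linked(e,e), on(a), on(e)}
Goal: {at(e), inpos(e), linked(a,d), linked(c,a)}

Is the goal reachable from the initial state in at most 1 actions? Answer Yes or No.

1. drop(e,d)  →  {at(e), inpos(e), linked(a,a), linked(a,c), linked(d,a), linked(d,d), linked(e,a), linked(e,e), on(a)}
2. flip(a,d)  →  {at(e), inpos(e), linked(a,a), linked(a,c), linked(a,d), linked(d,d), linked(e,a), linked(e,e), on(a)}
3. flip(c,a)  →  {at(e), inpos(e), linked(a,a), linked(a,d), linked(c,a), linked(d,d), linked(e,a), linked(e,e), on(a)}
optimal plan length = 3; 3 > 1

No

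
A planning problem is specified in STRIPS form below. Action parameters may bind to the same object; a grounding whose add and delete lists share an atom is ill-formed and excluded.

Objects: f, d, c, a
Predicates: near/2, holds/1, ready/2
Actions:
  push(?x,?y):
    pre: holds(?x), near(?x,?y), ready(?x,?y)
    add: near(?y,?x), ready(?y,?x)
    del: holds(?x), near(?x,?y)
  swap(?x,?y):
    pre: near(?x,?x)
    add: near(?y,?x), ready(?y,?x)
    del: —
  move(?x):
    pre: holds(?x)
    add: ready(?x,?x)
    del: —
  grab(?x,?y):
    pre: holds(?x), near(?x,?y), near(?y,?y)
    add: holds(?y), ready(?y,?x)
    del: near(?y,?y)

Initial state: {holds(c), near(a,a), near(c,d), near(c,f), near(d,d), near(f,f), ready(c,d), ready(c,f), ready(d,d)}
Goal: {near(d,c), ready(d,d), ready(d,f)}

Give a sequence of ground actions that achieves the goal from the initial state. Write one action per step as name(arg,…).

1. push(c,d)  →  {near(a,a), near(c,f), near(d,c), near(d,d), near(f,f), ready(c,d), ready(c,f), ready(d,c), ready(d,d)}
2. swap(f,d)  →  {near(a,a), near(c,f), near(d,c), near(d,d), near(d,f), near(f,f), ready(c,d), ready(c,f), ready(d,c), ready(d,d), ready(d,f)}

push(c,d); swap(f,d)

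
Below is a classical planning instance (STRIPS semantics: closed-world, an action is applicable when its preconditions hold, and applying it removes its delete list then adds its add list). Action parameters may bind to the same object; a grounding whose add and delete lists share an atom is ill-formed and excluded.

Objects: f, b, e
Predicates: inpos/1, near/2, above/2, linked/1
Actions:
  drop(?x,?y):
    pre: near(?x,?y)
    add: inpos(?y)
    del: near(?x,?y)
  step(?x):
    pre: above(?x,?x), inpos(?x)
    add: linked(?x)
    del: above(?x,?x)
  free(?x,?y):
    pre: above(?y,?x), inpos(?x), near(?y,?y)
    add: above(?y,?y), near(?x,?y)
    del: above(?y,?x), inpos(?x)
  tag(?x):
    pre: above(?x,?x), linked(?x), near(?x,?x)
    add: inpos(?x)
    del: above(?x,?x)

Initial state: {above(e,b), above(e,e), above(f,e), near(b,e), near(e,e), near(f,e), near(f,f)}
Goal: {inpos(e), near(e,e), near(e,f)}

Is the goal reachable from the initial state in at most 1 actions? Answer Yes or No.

1. drop(f,e)  →  {above(e,b), above(e,e), above(f,e), inpos(e), near(b,e), near(e,e), near(f,f)}
2. free(e,f)  →  {above(e,b), above(e,e), above(f,f), near(b,e), near(e,e), near(e,f), near(f,f)}
3. drop(b,e)  →  {above(e,b), above(e,e), above(f,f), inpos(e), near(e,e), near(e,f), near(f,f)}
optimal plan length = 3; 3 > 1

No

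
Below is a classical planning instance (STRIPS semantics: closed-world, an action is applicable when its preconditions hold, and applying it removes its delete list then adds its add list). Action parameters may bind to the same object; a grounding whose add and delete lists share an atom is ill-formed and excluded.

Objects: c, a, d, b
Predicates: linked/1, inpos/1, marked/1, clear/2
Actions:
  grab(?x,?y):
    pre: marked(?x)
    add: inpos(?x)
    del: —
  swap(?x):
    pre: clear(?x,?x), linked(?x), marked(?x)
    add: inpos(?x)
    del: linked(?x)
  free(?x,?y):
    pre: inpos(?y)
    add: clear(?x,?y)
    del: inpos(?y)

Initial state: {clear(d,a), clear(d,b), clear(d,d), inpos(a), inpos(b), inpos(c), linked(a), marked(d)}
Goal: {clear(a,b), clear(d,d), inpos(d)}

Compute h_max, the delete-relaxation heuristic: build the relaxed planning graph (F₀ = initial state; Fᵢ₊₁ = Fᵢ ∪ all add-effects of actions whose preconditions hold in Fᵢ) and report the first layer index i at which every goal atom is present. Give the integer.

F0 = init (8 atoms)
F1 = F0 ∪ {clear(a,a), clear(a,b), clear(a,c), clear(b,a), clear(b,b), clear(b,c), clear(c,a), clear(c,b), clear(c,c), clear(d,c), inpos(d)}  (19 atoms)
goal ⊆ F1  ⇒  h_max = 1

1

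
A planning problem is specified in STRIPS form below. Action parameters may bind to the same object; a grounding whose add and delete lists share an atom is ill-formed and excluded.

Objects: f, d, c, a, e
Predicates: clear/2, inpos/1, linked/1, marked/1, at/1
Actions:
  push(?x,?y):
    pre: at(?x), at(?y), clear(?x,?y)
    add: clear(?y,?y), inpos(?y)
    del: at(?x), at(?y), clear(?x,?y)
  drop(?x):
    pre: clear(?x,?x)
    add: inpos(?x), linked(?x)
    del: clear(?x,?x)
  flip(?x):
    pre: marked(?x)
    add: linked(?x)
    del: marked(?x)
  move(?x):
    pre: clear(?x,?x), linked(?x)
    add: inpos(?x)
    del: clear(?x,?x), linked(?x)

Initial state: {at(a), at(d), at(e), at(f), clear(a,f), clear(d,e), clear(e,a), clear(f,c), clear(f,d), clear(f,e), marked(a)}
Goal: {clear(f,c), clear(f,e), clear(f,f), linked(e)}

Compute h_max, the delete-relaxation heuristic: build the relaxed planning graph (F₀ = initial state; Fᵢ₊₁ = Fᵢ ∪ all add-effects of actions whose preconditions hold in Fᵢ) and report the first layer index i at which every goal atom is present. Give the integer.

2

F0 = init (11 atoms)
F1 = F0 ∪ {clear(a,a), clear(d,d), clear(e,e), clear(f,f), inpos(a), inpos(d), inpos(e), inpos(f), linked(a)}  (20 atoms)
F2 = F1 ∪ {linked(d), linked(e), linked(f)}  (23 atoms)
goal ⊆ F2  ⇒  h_max = 2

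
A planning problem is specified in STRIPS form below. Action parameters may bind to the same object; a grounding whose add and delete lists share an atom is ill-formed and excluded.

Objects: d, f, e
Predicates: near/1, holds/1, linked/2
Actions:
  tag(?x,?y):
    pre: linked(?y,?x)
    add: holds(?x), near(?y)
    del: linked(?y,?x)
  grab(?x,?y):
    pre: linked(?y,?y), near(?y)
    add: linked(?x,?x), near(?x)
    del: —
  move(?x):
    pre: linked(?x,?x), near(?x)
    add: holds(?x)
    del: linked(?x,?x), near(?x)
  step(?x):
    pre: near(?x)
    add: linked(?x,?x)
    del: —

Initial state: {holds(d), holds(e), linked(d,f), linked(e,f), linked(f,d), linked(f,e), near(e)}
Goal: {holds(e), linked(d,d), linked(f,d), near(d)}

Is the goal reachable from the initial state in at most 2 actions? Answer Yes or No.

1. tag(f,d)  →  {holds(d), holds(e), holds(f), linked(e,f), linked(f,d), linked(f,e), near(d), near(e)}
2. step(d)  →  {holds(d), holds(e), holds(f), linked(d,d), linked(e,f), linked(f,d), linked(f,e), near(d), near(e)}
optimal plan length = 2; 2 ≤ 2

Yes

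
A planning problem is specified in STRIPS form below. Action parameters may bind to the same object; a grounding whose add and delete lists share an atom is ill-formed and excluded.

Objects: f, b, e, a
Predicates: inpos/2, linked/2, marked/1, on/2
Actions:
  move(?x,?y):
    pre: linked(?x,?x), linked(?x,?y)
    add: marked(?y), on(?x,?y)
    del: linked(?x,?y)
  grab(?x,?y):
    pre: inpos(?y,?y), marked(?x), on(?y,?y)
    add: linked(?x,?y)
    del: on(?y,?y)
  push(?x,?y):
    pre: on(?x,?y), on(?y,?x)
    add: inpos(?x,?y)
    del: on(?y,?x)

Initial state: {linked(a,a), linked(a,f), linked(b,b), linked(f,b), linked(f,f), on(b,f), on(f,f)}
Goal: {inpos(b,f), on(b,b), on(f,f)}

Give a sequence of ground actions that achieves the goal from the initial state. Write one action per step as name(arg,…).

1. move(f,b)  →  {linked(a,a), linked(a,f), linked(b,b), linked(f,f), marked(b), on(b,f), on(f,b), on(f,f)}
2. move(b,b)  →  {linked(a,a), linked(a,f), linked(f,f), marked(b), on(b,b), on(b,f), on(f,b), on(f,f)}
3. push(b,f)  →  {inpos(b,f), linked(a,a), linked(a,f), linked(f,f), marked(b), on(b,b), on(b,f), on(f,f)}

move(f,b); move(b,b); push(b,f)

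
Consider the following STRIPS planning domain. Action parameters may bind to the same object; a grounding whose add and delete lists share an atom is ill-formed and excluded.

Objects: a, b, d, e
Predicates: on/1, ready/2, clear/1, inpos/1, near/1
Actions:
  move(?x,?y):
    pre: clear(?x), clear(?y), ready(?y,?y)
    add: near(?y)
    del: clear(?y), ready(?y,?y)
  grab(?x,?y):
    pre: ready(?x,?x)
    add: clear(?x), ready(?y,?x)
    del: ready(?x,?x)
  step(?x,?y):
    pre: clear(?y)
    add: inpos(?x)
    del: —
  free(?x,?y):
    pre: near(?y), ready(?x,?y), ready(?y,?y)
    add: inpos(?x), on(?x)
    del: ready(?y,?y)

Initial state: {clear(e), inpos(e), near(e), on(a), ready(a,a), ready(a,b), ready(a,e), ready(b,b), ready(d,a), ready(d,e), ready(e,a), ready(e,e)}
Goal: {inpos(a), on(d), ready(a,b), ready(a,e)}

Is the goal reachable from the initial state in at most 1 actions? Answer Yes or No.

No

1. step(a,e)  →  {clear(e), inpos(a), inpos(e), near(e), on(a), ready(a,a), ready(a,b), ready(a,e), ready(b,b), ready(d,a), ready(d,e), ready(e,a), ready(e,e)}
2. free(d,e)  →  {clear(e), inpos(a), inpos(d), inpos(e), near(e), on(a), on(d), ready(a,a), ready(a,b), ready(a,e), ready(b,b), ready(d,a), ready(d,e), ready(e,a)}
optimal plan length = 2; 2 > 1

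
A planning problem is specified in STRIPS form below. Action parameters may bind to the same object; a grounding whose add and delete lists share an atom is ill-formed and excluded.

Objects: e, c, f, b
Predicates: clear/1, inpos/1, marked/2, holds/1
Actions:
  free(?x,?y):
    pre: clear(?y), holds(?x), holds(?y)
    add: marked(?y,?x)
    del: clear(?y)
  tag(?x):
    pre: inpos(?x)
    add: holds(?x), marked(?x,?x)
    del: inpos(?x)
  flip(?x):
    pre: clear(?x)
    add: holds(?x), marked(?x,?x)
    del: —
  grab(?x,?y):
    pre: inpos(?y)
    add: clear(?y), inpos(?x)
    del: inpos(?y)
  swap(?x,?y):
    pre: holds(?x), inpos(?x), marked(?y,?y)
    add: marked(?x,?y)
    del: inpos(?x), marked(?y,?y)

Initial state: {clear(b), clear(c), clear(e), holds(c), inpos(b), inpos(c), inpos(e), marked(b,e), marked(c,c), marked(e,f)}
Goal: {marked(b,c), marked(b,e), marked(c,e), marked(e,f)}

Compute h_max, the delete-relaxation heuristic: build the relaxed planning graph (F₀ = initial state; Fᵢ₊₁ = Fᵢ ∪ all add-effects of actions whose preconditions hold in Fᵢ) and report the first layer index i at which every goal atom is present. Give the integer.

F0 = init (10 atoms)
F1 = F0 ∪ {holds(b), holds(e), inpos(f), marked(b,b), marked(e,e)}  (15 atoms)
F2 = F1 ∪ {clear(f), holds(f), marked(b,c), marked(c,b), marked(c,e), marked(e,b), marked(e,c), marked(f,f)}  (23 atoms)
goal ⊆ F2  ⇒  h_max = 2

2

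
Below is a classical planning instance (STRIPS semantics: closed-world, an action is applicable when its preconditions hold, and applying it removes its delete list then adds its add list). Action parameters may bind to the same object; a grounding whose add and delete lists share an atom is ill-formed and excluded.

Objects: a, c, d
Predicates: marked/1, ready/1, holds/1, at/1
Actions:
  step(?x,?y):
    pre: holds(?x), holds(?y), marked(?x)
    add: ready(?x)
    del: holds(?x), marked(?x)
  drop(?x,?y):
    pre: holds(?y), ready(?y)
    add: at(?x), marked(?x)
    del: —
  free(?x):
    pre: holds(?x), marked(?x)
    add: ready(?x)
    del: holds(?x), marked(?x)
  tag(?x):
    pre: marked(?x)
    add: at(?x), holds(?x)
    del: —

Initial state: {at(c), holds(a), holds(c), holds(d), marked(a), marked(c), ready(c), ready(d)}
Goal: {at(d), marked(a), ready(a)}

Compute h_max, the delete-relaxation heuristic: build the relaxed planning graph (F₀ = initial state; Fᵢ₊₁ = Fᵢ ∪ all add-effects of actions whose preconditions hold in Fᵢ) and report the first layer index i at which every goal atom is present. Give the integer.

F0 = init (8 atoms)
F1 = F0 ∪ {at(a), at(d), marked(d), ready(a)}  (12 atoms)
goal ⊆ F1  ⇒  h_max = 1

1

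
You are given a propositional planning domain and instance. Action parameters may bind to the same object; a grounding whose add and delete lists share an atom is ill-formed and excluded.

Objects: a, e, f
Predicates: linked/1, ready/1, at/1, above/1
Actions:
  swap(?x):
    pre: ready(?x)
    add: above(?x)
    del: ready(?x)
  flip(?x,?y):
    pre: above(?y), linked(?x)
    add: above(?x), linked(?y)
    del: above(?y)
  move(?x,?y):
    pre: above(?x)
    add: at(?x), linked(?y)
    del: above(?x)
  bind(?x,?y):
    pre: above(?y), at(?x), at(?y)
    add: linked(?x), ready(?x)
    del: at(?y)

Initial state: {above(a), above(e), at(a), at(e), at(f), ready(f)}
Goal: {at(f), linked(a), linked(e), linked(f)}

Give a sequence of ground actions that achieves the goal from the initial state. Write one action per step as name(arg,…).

1. move(a,a)  →  {above(e), at(a), at(e), at(f), linked(a), ready(f)}
2. flip(a,e)  →  {above(a), at(a), at(e), at(f), linked(a), linked(e), ready(f)}
3. move(a,f)  →  {at(a), at(e), at(f), linked(a), linked(e), linked(f), ready(f)}

move(a,a); flip(a,e); move(a,f)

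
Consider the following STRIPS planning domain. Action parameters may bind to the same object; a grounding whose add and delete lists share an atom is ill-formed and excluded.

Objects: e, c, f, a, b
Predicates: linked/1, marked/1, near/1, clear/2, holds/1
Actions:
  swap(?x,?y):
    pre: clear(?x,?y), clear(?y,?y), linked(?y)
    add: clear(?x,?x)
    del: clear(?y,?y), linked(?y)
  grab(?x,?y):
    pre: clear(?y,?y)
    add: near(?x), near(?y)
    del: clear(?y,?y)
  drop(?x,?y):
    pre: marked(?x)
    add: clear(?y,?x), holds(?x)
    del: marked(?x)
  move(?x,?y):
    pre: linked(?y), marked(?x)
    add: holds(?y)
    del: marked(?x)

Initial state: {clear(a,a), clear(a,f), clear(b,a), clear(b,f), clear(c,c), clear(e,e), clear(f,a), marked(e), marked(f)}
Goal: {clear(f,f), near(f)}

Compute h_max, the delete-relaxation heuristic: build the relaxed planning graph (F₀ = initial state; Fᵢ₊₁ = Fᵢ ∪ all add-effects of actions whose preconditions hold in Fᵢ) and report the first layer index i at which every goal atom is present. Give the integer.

F0 = init (9 atoms)
F1 = F0 ∪ {clear(a,e), clear(b,e), clear(c,e), clear(c,f), clear(e,f), clear(f,e), clear(f,f), holds(e), holds(f), near(a), near(b), near(c), near(e), near(f)}  (23 atoms)
goal ⊆ F1  ⇒  h_max = 1

1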